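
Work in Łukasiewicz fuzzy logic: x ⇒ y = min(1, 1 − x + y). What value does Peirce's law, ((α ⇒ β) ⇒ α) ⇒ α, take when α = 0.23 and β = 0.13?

0.90

α ⇒ β = min(1, 1 − 0.23 + 0.13) = min(1, 0.90) = 0.90
(α ⇒ β) ⇒ α = min(1, 1 − 0.90 + 0.23) = min(1, 0.33) = 0.33
((α ⇒ β) ⇒ α) ⇒ α = min(1, 1 − 0.33 + 0.23) = min(1, 0.90) = 0.90
(The value 0.90 < 1 shows this instance is not satisfied; not a Ł∞-tautology in general.)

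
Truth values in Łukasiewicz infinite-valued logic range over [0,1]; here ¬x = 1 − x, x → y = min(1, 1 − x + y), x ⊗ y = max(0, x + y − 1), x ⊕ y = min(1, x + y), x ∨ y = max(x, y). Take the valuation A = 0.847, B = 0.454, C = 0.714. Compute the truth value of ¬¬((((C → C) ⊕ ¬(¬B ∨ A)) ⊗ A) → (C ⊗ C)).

C → C = min(1, 1 − 0.714 + 0.714) = min(1, 1.000) = 1.000
¬B = 1 − 0.454 = 0.546
¬B ∨ A = max(0.546, 0.847) = 0.847
¬(¬B ∨ A) = 1 − 0.847 = 0.153
(C → C) ⊕ ¬(¬B ∨ A) = min(1, 1.000 + 0.153) = min(1, 1.153) = 1.000
((C → C) ⊕ ¬(¬B ∨ A)) ⊗ A = max(0, 1.000 + 0.847 − 1) = max(0, 0.847) = 0.847
C ⊗ C = max(0, 0.714 + 0.714 − 1) = max(0, 0.428) = 0.428
(((C → C) ⊕ ¬(¬B ∨ A)) ⊗ A) → (C ⊗ C) = min(1, 1 − 0.847 + 0.428) = min(1, 0.581) = 0.581
¬((((C → C) ⊕ ¬(¬B ∨ A)) ⊗ A) → (C ⊗ C)) = 1 − 0.581 = 0.419
¬¬((((C → C) ⊕ ¬(¬B ∨ A)) ⊗ A) → (C ⊗ C)) = 1 − 0.419 = 0.581

0.581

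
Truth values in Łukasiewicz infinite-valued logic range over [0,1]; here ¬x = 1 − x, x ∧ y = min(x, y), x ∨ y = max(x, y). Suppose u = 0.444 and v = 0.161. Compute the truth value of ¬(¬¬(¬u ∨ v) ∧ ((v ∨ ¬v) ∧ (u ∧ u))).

0.556

¬u = 1 − 0.444 = 0.556
¬u ∨ v = max(0.556, 0.161) = 0.556
¬(¬u ∨ v) = 1 − 0.556 = 0.444
¬¬(¬u ∨ v) = 1 − 0.444 = 0.556
¬v = 1 − 0.161 = 0.839
v ∨ ¬v = max(0.161, 0.839) = 0.839
u ∧ u = min(0.444, 0.444) = 0.444
(v ∨ ¬v) ∧ (u ∧ u) = min(0.839, 0.444) = 0.444
¬¬(¬u ∨ v) ∧ ((v ∨ ¬v) ∧ (u ∧ u)) = min(0.556, 0.444) = 0.444
¬(¬¬(¬u ∨ v) ∧ ((v ∨ ¬v) ∧ (u ∧ u))) = 1 − 0.444 = 0.556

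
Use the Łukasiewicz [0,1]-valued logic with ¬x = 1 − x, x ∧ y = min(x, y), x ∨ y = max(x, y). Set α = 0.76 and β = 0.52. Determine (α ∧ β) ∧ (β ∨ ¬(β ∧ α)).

0.52

α ∧ β = min(0.76, 0.52) = 0.52
β ∧ α = min(0.52, 0.76) = 0.52
¬(β ∧ α) = 1 − 0.52 = 0.48
β ∨ ¬(β ∧ α) = max(0.52, 0.48) = 0.52
(α ∧ β) ∧ (β ∨ ¬(β ∧ α)) = min(0.52, 0.52) = 0.52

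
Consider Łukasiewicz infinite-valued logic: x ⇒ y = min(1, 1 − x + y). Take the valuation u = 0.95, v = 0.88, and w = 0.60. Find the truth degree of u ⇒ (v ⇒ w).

0.77

v ⇒ w = min(1, 1 − 0.88 + 0.60) = min(1, 0.72) = 0.72
u ⇒ (v ⇒ w) = min(1, 1 − 0.95 + 0.72) = min(1, 0.77) = 0.77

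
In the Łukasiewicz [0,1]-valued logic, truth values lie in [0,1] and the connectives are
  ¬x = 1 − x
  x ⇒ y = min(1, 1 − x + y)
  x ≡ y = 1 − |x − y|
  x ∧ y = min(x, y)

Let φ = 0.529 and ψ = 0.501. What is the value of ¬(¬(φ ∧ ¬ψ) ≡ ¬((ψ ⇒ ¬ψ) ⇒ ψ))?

¬ψ = 1 − 0.501 = 0.499
φ ∧ ¬ψ = min(0.529, 0.499) = 0.499
¬(φ ∧ ¬ψ) = 1 − 0.499 = 0.501
ψ ⇒ ¬ψ = min(1, 1 − 0.501 + 0.499) = min(1, 0.998) = 0.998
(ψ ⇒ ¬ψ) ⇒ ψ = min(1, 1 − 0.998 + 0.501) = min(1, 0.503) = 0.503
¬((ψ ⇒ ¬ψ) ⇒ ψ) = 1 − 0.503 = 0.497
¬(φ ∧ ¬ψ) ≡ ¬((ψ ⇒ ¬ψ) ⇒ ψ) = 1 − |0.501 − 0.497| = 1 − 0.004 = 0.996
¬(¬(φ ∧ ¬ψ) ≡ ¬((ψ ⇒ ¬ψ) ⇒ ψ)) = 1 − 0.996 = 0.004

0.004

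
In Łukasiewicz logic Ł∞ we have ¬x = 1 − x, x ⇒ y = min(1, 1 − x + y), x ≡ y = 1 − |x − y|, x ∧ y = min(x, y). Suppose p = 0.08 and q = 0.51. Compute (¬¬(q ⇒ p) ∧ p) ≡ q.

0.57

q ⇒ p = min(1, 1 − 0.51 + 0.08) = min(1, 0.57) = 0.57
¬(q ⇒ p) = 1 − 0.57 = 0.43
¬¬(q ⇒ p) = 1 − 0.43 = 0.57
¬¬(q ⇒ p) ∧ p = min(0.57, 0.08) = 0.08
(¬¬(q ⇒ p) ∧ p) ≡ q = 1 − |0.08 − 0.51| = 1 − 0.43 = 0.57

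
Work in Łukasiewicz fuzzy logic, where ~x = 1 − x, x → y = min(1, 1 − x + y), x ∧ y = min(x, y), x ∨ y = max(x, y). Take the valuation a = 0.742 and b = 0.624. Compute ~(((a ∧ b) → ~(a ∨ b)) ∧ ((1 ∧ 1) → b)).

a ∧ b = min(0.742, 0.624) = 0.624
a ∨ b = max(0.742, 0.624) = 0.742
~(a ∨ b) = 1 − 0.742 = 0.258
(a ∧ b) → ~(a ∨ b) = min(1, 1 − 0.624 + 0.258) = min(1, 0.634) = 0.634
1 ∧ 1 = min(1.000, 1.000) = 1.000
(1 ∧ 1) → b = min(1, 1 − 1.000 + 0.624) = min(1, 0.624) = 0.624
((a ∧ b) → ~(a ∨ b)) ∧ ((1 ∧ 1) → b) = min(0.634, 0.624) = 0.624
~(((a ∧ b) → ~(a ∨ b)) ∧ ((1 ∧ 1) → b)) = 1 − 0.624 = 0.376

0.376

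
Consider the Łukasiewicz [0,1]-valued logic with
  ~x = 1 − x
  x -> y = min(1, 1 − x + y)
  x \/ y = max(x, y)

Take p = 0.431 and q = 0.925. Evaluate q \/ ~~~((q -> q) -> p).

q -> q = min(1, 1 − 0.925 + 0.925) = min(1, 1.000) = 1.000
(q -> q) -> p = min(1, 1 − 1.000 + 0.431) = min(1, 0.431) = 0.431
~((q -> q) -> p) = 1 − 0.431 = 0.569
~~((q -> q) -> p) = 1 − 0.569 = 0.431
~~~((q -> q) -> p) = 1 − 0.431 = 0.569
q \/ ~~~((q -> q) -> p) = max(0.925, 0.569) = 0.925

0.925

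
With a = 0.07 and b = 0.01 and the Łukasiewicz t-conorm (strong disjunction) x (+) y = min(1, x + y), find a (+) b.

a (+) b = min(1, 0.07 + 0.01) = min(1, 0.08) = 0.08
For comparison, the Gödel t-conorm max(x, y) would give 0.07.

0.08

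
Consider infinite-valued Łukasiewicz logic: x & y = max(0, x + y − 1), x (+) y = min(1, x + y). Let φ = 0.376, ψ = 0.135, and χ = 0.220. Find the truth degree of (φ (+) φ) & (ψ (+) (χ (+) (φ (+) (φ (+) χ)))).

0.752

φ (+) φ = min(1, 0.376 + 0.376) = min(1, 0.752) = 0.752
φ (+) χ = min(1, 0.376 + 0.220) = min(1, 0.596) = 0.596
φ (+) (φ (+) χ) = min(1, 0.376 + 0.596) = min(1, 0.972) = 0.972
χ (+) (φ (+) (φ (+) χ)) = min(1, 0.220 + 0.972) = min(1, 1.192) = 1.000
ψ (+) (χ (+) (φ (+) (φ (+) χ))) = min(1, 0.135 + 1.000) = min(1, 1.135) = 1.000
(φ (+) φ) & (ψ (+) (χ (+) (φ (+) (φ (+) χ)))) = max(0, 0.752 + 1.000 − 1) = max(0, 0.752) = 0.752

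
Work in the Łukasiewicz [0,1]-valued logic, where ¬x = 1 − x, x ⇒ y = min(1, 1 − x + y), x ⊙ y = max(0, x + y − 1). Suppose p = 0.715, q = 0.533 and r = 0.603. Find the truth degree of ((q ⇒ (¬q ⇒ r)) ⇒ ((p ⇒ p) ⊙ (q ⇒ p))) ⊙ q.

¬q = 1 − 0.533 = 0.467
¬q ⇒ r = min(1, 1 − 0.467 + 0.603) = min(1, 1.136) = 1.000
q ⇒ (¬q ⇒ r) = min(1, 1 − 0.533 + 1.000) = min(1, 1.467) = 1.000
p ⇒ p = min(1, 1 − 0.715 + 0.715) = min(1, 1.000) = 1.000
q ⇒ p = min(1, 1 − 0.533 + 0.715) = min(1, 1.182) = 1.000
(p ⇒ p) ⊙ (q ⇒ p) = max(0, 1.000 + 1.000 − 1) = max(0, 1.000) = 1.000
(q ⇒ (¬q ⇒ r)) ⇒ ((p ⇒ p) ⊙ (q ⇒ p)) = min(1, 1 − 1.000 + 1.000) = min(1, 1.000) = 1.000
((q ⇒ (¬q ⇒ r)) ⇒ ((p ⇒ p) ⊙ (q ⇒ p))) ⊙ q = max(0, 1.000 + 0.533 − 1) = max(0, 0.533) = 0.533

0.533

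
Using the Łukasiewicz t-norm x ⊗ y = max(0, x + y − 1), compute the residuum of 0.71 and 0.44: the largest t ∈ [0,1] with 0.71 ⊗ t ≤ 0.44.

0.73

The residuum of the Łukasiewicz t-norm gives the supremum: min(1, 1 − 0.71 + 0.44).
1 − 0.71 + 0.44 = 0.73, so t = min(1, 0.73) = 0.73.
Check: 0.71 ⊗ 0.73 = max(0, 0.44) = 0.44 ≤ 0.44.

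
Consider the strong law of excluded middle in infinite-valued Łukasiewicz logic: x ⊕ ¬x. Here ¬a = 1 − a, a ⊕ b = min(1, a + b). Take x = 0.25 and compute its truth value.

¬x = 1 − 0.25 = 0.75
x ⊕ ¬x = min(1, 0.25 + 0.75) = min(1, 1.00) = 1.00
(As expected: always 1 in Ł∞ since a ⊕ (1−a) = 1.)

1.00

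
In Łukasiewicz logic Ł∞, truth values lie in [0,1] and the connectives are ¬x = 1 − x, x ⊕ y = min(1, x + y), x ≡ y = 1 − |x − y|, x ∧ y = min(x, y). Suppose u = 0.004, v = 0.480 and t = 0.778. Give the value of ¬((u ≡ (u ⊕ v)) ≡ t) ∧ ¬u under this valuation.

0.258

u ⊕ v = min(1, 0.004 + 0.480) = min(1, 0.484) = 0.484
u ≡ (u ⊕ v) = 1 − |0.004 − 0.484| = 1 − 0.480 = 0.520
(u ≡ (u ⊕ v)) ≡ t = 1 − |0.520 − 0.778| = 1 − 0.258 = 0.742
¬((u ≡ (u ⊕ v)) ≡ t) = 1 − 0.742 = 0.258
¬u = 1 − 0.004 = 0.996
¬((u ≡ (u ⊕ v)) ≡ t) ∧ ¬u = min(0.258, 0.996) = 0.258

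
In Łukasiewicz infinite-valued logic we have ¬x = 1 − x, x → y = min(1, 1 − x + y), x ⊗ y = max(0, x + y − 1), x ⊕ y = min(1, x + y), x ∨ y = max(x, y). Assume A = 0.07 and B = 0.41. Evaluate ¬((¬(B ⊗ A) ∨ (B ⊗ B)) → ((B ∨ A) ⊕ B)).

0.18

B ⊗ A = max(0, 0.41 + 0.07 − 1) = max(0, -0.52) = 0.00
¬(B ⊗ A) = 1 − 0.00 = 1.00
B ⊗ B = max(0, 0.41 + 0.41 − 1) = max(0, -0.18) = 0.00
¬(B ⊗ A) ∨ (B ⊗ B) = max(1.00, 0.00) = 1.00
B ∨ A = max(0.41, 0.07) = 0.41
(B ∨ A) ⊕ B = min(1, 0.41 + 0.41) = min(1, 0.82) = 0.82
(¬(B ⊗ A) ∨ (B ⊗ B)) → ((B ∨ A) ⊕ B) = min(1, 1 − 1.00 + 0.82) = min(1, 0.82) = 0.82
¬((¬(B ⊗ A) ∨ (B ⊗ B)) → ((B ∨ A) ⊕ B)) = 1 − 0.82 = 0.18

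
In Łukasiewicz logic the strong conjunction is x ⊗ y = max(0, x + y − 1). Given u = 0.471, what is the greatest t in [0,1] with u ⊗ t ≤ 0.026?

The residuum of the Łukasiewicz t-norm gives the supremum: min(1, 1 − 0.471 + 0.026).
1 − 0.471 + 0.026 = 0.555, so t = min(1, 0.555) = 0.555.
Check: 0.471 ⊗ 0.555 = max(0, 0.026) = 0.026 ≤ 0.026.

0.555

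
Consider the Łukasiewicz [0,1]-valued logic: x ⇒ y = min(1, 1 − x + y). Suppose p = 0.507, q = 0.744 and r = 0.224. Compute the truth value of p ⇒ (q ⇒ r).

q ⇒ r = min(1, 1 − 0.744 + 0.224) = min(1, 0.480) = 0.480
p ⇒ (q ⇒ r) = min(1, 1 − 0.507 + 0.480) = min(1, 0.973) = 0.973

0.973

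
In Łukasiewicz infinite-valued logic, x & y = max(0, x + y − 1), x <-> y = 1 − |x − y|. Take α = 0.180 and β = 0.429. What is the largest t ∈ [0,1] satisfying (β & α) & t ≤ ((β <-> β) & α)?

β & α = max(0, 0.429 + 0.180 − 1) = max(0, -0.391) = 0.000
So the left factor is β & α = 0.000.
β <-> β = 1 − |0.429 − 0.429| = 1 − 0.000 = 1.000
(β <-> β) & α = max(0, 1.000 + 0.180 − 1) = max(0, 0.180) = 0.180
So the right-hand bound is (β <-> β) & α = 0.180.
The residuum of the Łukasiewicz t-norm gives the supremum: min(1, 1 − 0.000 + 0.180).
1 − 0.000 + 0.180 = 1.180, so t = min(1, 1.180) = 1.000.
Check: 0.000 & 1.000 = max(0, 0.000) = 0.000 ≤ 0.180.

1.000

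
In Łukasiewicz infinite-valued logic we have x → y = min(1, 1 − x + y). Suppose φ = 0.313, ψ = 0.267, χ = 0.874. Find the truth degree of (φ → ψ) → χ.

0.920

φ → ψ = min(1, 1 − 0.313 + 0.267) = min(1, 0.954) = 0.954
(φ → ψ) → χ = min(1, 1 − 0.954 + 0.874) = min(1, 0.920) = 0.920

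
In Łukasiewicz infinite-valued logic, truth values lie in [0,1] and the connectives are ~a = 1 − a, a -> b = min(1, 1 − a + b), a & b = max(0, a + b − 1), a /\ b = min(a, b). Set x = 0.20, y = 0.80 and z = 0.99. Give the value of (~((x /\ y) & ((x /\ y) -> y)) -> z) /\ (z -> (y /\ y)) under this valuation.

0.81

x /\ y = min(0.20, 0.80) = 0.20
(x /\ y) -> y = min(1, 1 − 0.20 + 0.80) = min(1, 1.60) = 1.00
(x /\ y) & ((x /\ y) -> y) = max(0, 0.20 + 1.00 − 1) = max(0, 0.20) = 0.20
~((x /\ y) & ((x /\ y) -> y)) = 1 − 0.20 = 0.80
~((x /\ y) & ((x /\ y) -> y)) -> z = min(1, 1 − 0.80 + 0.99) = min(1, 1.19) = 1.00
y /\ y = min(0.80, 0.80) = 0.80
z -> (y /\ y) = min(1, 1 − 0.99 + 0.80) = min(1, 0.81) = 0.81
(~((x /\ y) & ((x /\ y) -> y)) -> z) /\ (z -> (y /\ y)) = min(1.00, 0.81) = 0.81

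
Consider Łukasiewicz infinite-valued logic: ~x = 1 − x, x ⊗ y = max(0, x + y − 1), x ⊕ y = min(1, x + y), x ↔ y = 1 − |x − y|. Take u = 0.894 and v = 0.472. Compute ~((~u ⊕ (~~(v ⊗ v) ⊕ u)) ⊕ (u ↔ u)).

0.000

~u = 1 − 0.894 = 0.106
v ⊗ v = max(0, 0.472 + 0.472 − 1) = max(0, -0.056) = 0.000
~(v ⊗ v) = 1 − 0.000 = 1.000
~~(v ⊗ v) = 1 − 1.000 = 0.000
~~(v ⊗ v) ⊕ u = min(1, 0.000 + 0.894) = min(1, 0.894) = 0.894
~u ⊕ (~~(v ⊗ v) ⊕ u) = min(1, 0.106 + 0.894) = min(1, 1.000) = 1.000
u ↔ u = 1 − |0.894 − 0.894| = 1 − 0.000 = 1.000
(~u ⊕ (~~(v ⊗ v) ⊕ u)) ⊕ (u ↔ u) = min(1, 1.000 + 1.000) = min(1, 2.000) = 1.000
~((~u ⊕ (~~(v ⊗ v) ⊕ u)) ⊕ (u ↔ u)) = 1 − 1.000 = 0.000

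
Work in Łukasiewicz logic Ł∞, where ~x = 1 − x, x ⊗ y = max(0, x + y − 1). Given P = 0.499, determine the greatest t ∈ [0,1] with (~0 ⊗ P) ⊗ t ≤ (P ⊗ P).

0.501

~0 = 1 − 0.000 = 1.000
~0 ⊗ P = max(0, 1.000 + 0.499 − 1) = max(0, 0.499) = 0.499
So the left factor is ~0 ⊗ P = 0.499.
P ⊗ P = max(0, 0.499 + 0.499 − 1) = max(0, -0.002) = 0.000
So the right-hand bound is P ⊗ P = 0.000.
The residuum of the Łukasiewicz t-norm gives the supremum: min(1, 1 − 0.499 + 0.000).
1 − 0.499 + 0.000 = 0.501, so t = min(1, 0.501) = 0.501.
Check: 0.499 ⊗ 0.501 = max(0, 0.000) = 0.000 ≤ 0.000.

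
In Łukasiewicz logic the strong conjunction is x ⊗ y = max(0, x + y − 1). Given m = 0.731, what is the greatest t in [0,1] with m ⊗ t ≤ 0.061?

The residuum of the Łukasiewicz t-norm gives the supremum: min(1, 1 − 0.731 + 0.061).
1 − 0.731 + 0.061 = 0.330, so t = min(1, 0.330) = 0.330.
Check: 0.731 ⊗ 0.330 = max(0, 0.061) = 0.061 ≤ 0.061.

0.330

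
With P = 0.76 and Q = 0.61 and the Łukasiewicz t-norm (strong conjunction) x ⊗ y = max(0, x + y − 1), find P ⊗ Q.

0.37

P ⊗ Q = max(0, 0.76 + 0.61 − 1) = max(0, 0.37) = 0.37
For comparison, the Gödel (minimum) t-norm min(x, y) would give 0.61.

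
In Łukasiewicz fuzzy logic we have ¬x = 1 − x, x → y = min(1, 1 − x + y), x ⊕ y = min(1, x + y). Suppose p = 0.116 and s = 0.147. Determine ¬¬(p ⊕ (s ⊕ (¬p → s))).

¬p = 1 − 0.116 = 0.884
¬p → s = min(1, 1 − 0.884 + 0.147) = min(1, 0.263) = 0.263
s ⊕ (¬p → s) = min(1, 0.147 + 0.263) = min(1, 0.410) = 0.410
p ⊕ (s ⊕ (¬p → s)) = min(1, 0.116 + 0.410) = min(1, 0.526) = 0.526
¬(p ⊕ (s ⊕ (¬p → s))) = 1 − 0.526 = 0.474
¬¬(p ⊕ (s ⊕ (¬p → s))) = 1 − 0.474 = 0.526

0.526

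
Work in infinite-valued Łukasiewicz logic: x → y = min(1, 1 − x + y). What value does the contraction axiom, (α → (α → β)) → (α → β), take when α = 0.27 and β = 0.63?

1.00

α → β = min(1, 1 − 0.27 + 0.63) = min(1, 1.36) = 1.00
α → (α → β) = min(1, 1 − 0.27 + 1.00) = min(1, 1.73) = 1.00
(α → (α → β)) → (α → β) = min(1, 1 − 1.00 + 1.00) = min(1, 1.00) = 1.00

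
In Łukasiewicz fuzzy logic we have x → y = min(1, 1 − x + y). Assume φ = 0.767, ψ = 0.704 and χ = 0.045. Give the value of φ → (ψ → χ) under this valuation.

0.574

ψ → χ = min(1, 1 − 0.704 + 0.045) = min(1, 0.341) = 0.341
φ → (ψ → χ) = min(1, 1 − 0.767 + 0.341) = min(1, 0.574) = 0.574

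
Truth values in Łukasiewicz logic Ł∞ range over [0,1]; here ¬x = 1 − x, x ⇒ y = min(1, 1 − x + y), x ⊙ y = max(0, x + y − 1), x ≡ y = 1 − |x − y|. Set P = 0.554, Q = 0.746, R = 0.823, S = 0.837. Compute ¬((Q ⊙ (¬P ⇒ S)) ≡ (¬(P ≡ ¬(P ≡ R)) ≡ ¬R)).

¬P = 1 − 0.554 = 0.446
¬P ⇒ S = min(1, 1 − 0.446 + 0.837) = min(1, 1.391) = 1.000
Q ⊙ (¬P ⇒ S) = max(0, 0.746 + 1.000 − 1) = max(0, 0.746) = 0.746
P ≡ R = 1 − |0.554 − 0.823| = 1 − 0.269 = 0.731
¬(P ≡ R) = 1 − 0.731 = 0.269
P ≡ ¬(P ≡ R) = 1 − |0.554 − 0.269| = 1 − 0.285 = 0.715
¬(P ≡ ¬(P ≡ R)) = 1 − 0.715 = 0.285
¬R = 1 − 0.823 = 0.177
¬(P ≡ ¬(P ≡ R)) ≡ ¬R = 1 − |0.285 − 0.177| = 1 − 0.108 = 0.892
(Q ⊙ (¬P ⇒ S)) ≡ (¬(P ≡ ¬(P ≡ R)) ≡ ¬R) = 1 − |0.746 − 0.892| = 1 − 0.146 = 0.854
¬((Q ⊙ (¬P ⇒ S)) ≡ (¬(P ≡ ¬(P ≡ R)) ≡ ¬R)) = 1 − 0.854 = 0.146

0.146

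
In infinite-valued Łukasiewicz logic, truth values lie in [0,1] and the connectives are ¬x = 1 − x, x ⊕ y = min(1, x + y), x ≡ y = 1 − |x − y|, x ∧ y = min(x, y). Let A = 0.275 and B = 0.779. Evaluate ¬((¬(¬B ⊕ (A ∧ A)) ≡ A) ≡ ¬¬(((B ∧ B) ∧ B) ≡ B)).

0.229

¬B = 1 − 0.779 = 0.221
A ∧ A = min(0.275, 0.275) = 0.275
¬B ⊕ (A ∧ A) = min(1, 0.221 + 0.275) = min(1, 0.496) = 0.496
¬(¬B ⊕ (A ∧ A)) = 1 − 0.496 = 0.504
¬(¬B ⊕ (A ∧ A)) ≡ A = 1 − |0.504 − 0.275| = 1 − 0.229 = 0.771
B ∧ B = min(0.779, 0.779) = 0.779
(B ∧ B) ∧ B = min(0.779, 0.779) = 0.779
((B ∧ B) ∧ B) ≡ B = 1 − |0.779 − 0.779| = 1 − 0.000 = 1.000
¬(((B ∧ B) ∧ B) ≡ B) = 1 − 1.000 = 0.000
¬¬(((B ∧ B) ∧ B) ≡ B) = 1 − 0.000 = 1.000
(¬(¬B ⊕ (A ∧ A)) ≡ A) ≡ ¬¬(((B ∧ B) ∧ B) ≡ B) = 1 − |0.771 − 1.000| = 1 − 0.229 = 0.771
¬((¬(¬B ⊕ (A ∧ A)) ≡ A) ≡ ¬¬(((B ∧ B) ∧ B) ≡ B)) = 1 − 0.771 = 0.229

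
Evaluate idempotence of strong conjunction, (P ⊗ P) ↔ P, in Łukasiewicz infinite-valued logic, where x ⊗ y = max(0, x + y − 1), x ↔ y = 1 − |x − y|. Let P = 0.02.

0.98

P ⊗ P = max(0, 0.02 + 0.02 − 1) = max(0, -0.96) = 0.00
(P ⊗ P) ↔ P = 1 − |0.00 − 0.02| = 1 − 0.02 = 0.98
(The value 0.98 < 1 shows this instance is not satisfied; fails in Ł∞ since a ⊗ a = max(0, 2a−1) ≠ a in general.)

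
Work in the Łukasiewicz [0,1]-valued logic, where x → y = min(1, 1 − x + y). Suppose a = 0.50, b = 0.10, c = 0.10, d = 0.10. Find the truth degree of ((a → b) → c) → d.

0.60

a → b = min(1, 1 − 0.50 + 0.10) = min(1, 0.60) = 0.60
(a → b) → c = min(1, 1 − 0.60 + 0.10) = min(1, 0.50) = 0.50
((a → b) → c) → d = min(1, 1 − 0.50 + 0.10) = min(1, 0.60) = 0.60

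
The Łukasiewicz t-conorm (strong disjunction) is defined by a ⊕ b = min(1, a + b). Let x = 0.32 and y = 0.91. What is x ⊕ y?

x ⊕ y = min(1, 0.32 + 0.91) = min(1, 1.23) = 1.00
For comparison, the Gödel t-conorm max(a, b) would give 0.91.

1.00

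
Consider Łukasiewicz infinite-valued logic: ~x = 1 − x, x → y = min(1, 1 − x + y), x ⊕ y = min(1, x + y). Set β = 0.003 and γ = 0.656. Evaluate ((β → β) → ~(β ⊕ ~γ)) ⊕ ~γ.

β → β = min(1, 1 − 0.003 + 0.003) = min(1, 1.000) = 1.000
~γ = 1 − 0.656 = 0.344
β ⊕ ~γ = min(1, 0.003 + 0.344) = min(1, 0.347) = 0.347
~(β ⊕ ~γ) = 1 − 0.347 = 0.653
(β → β) → ~(β ⊕ ~γ) = min(1, 1 − 1.000 + 0.653) = min(1, 0.653) = 0.653
((β → β) → ~(β ⊕ ~γ)) ⊕ ~γ = min(1, 0.653 + 0.344) = min(1, 0.997) = 0.997

0.997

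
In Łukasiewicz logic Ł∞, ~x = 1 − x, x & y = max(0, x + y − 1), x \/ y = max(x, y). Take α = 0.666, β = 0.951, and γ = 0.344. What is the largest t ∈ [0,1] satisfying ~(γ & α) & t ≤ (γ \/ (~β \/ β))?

0.961

γ & α = max(0, 0.344 + 0.666 − 1) = max(0, 0.010) = 0.010
~(γ & α) = 1 − 0.010 = 0.990
So the left factor is ~(γ & α) = 0.990.
~β = 1 − 0.951 = 0.049
~β \/ β = max(0.049, 0.951) = 0.951
γ \/ (~β \/ β) = max(0.344, 0.951) = 0.951
So the right-hand bound is γ \/ (~β \/ β) = 0.951.
The residuum of the Łukasiewicz t-norm gives the supremum: min(1, 1 − 0.990 + 0.951).
1 − 0.990 + 0.951 = 0.961, so t = min(1, 0.961) = 0.961.
Check: 0.990 & 0.961 = max(0, 0.951) = 0.951 ≤ 0.951.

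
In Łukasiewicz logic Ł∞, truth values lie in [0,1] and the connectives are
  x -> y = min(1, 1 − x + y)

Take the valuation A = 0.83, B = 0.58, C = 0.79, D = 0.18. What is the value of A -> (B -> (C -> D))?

C -> D = min(1, 1 − 0.79 + 0.18) = min(1, 0.39) = 0.39
B -> (C -> D) = min(1, 1 − 0.58 + 0.39) = min(1, 0.81) = 0.81
A -> (B -> (C -> D)) = min(1, 1 − 0.83 + 0.81) = min(1, 0.98) = 0.98

0.98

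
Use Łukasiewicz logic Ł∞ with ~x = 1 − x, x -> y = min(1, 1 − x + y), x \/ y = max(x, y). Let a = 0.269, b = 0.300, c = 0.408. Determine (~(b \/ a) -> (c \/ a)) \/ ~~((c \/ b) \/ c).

0.708

b \/ a = max(0.300, 0.269) = 0.300
~(b \/ a) = 1 − 0.300 = 0.700
c \/ a = max(0.408, 0.269) = 0.408
~(b \/ a) -> (c \/ a) = min(1, 1 − 0.700 + 0.408) = min(1, 0.708) = 0.708
c \/ b = max(0.408, 0.300) = 0.408
(c \/ b) \/ c = max(0.408, 0.408) = 0.408
~((c \/ b) \/ c) = 1 − 0.408 = 0.592
~~((c \/ b) \/ c) = 1 − 0.592 = 0.408
(~(b \/ a) -> (c \/ a)) \/ ~~((c \/ b) \/ c) = max(0.708, 0.408) = 0.708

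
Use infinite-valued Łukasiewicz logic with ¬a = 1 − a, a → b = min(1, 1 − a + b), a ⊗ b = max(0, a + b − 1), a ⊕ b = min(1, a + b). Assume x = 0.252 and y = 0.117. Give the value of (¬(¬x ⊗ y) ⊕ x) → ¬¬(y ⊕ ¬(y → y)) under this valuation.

0.117

¬x = 1 − 0.252 = 0.748
¬x ⊗ y = max(0, 0.748 + 0.117 − 1) = max(0, -0.135) = 0.000
¬(¬x ⊗ y) = 1 − 0.000 = 1.000
¬(¬x ⊗ y) ⊕ x = min(1, 1.000 + 0.252) = min(1, 1.252) = 1.000
y → y = min(1, 1 − 0.117 + 0.117) = min(1, 1.000) = 1.000
¬(y → y) = 1 − 1.000 = 0.000
y ⊕ ¬(y → y) = min(1, 0.117 + 0.000) = min(1, 0.117) = 0.117
¬(y ⊕ ¬(y → y)) = 1 − 0.117 = 0.883
¬¬(y ⊕ ¬(y → y)) = 1 − 0.883 = 0.117
(¬(¬x ⊗ y) ⊕ x) → ¬¬(y ⊕ ¬(y → y)) = min(1, 1 − 1.000 + 0.117) = min(1, 0.117) = 0.117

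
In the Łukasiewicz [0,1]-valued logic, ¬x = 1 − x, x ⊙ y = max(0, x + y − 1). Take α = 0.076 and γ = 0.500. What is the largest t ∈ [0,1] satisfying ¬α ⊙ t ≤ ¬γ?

0.576

¬α = 1 − 0.076 = 0.924
So the left factor is ¬α = 0.924.
¬γ = 1 − 0.500 = 0.500
So the right-hand bound is ¬γ = 0.500.
The residuum of the Łukasiewicz t-norm gives the supremum: min(1, 1 − 0.924 + 0.500).
1 − 0.924 + 0.500 = 0.576, so t = min(1, 0.576) = 0.576.
Check: 0.924 ⊙ 0.576 = max(0, 0.500) = 0.500 ≤ 0.500.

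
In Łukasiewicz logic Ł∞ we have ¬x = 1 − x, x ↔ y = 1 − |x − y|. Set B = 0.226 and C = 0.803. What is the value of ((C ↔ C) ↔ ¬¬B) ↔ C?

0.423

C ↔ C = 1 − |0.803 − 0.803| = 1 − 0.000 = 1.000
¬B = 1 − 0.226 = 0.774
¬¬B = 1 − 0.774 = 0.226
(C ↔ C) ↔ ¬¬B = 1 − |1.000 − 0.226| = 1 − 0.774 = 0.226
((C ↔ C) ↔ ¬¬B) ↔ C = 1 − |0.226 − 0.803| = 1 − 0.577 = 0.423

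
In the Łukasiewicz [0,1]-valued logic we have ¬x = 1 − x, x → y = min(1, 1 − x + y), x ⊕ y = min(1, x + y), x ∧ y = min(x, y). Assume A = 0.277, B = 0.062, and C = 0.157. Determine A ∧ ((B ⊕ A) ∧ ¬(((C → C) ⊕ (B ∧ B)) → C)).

B ⊕ A = min(1, 0.062 + 0.277) = min(1, 0.339) = 0.339
C → C = min(1, 1 − 0.157 + 0.157) = min(1, 1.000) = 1.000
B ∧ B = min(0.062, 0.062) = 0.062
(C → C) ⊕ (B ∧ B) = min(1, 1.000 + 0.062) = min(1, 1.062) = 1.000
((C → C) ⊕ (B ∧ B)) → C = min(1, 1 − 1.000 + 0.157) = min(1, 0.157) = 0.157
¬(((C → C) ⊕ (B ∧ B)) → C) = 1 − 0.157 = 0.843
(B ⊕ A) ∧ ¬(((C → C) ⊕ (B ∧ B)) → C) = min(0.339, 0.843) = 0.339
A ∧ ((B ⊕ A) ∧ ¬(((C → C) ⊕ (B ∧ B)) → C)) = min(0.277, 0.339) = 0.277

0.277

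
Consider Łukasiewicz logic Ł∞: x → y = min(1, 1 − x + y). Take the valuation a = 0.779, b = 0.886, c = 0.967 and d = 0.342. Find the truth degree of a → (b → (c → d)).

c → d = min(1, 1 − 0.967 + 0.342) = min(1, 0.375) = 0.375
b → (c → d) = min(1, 1 − 0.886 + 0.375) = min(1, 0.489) = 0.489
a → (b → (c → d)) = min(1, 1 − 0.779 + 0.489) = min(1, 0.710) = 0.710

0.710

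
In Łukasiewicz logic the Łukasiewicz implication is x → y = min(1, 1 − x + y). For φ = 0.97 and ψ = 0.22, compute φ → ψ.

φ → ψ = min(1, 1 − 0.97 + 0.22) = min(1, 0.25) = 0.25
For comparison, the Gödel implication (1 if x ≤ y else y) would give 0.22.

0.25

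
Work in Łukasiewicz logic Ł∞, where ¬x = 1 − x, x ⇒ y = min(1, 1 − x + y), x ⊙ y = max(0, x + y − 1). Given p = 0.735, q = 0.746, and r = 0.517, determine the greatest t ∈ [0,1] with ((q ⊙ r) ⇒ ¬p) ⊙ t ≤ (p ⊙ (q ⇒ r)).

q ⊙ r = max(0, 0.746 + 0.517 − 1) = max(0, 0.263) = 0.263
¬p = 1 − 0.735 = 0.265
(q ⊙ r) ⇒ ¬p = min(1, 1 − 0.263 + 0.265) = min(1, 1.002) = 1.000
So the left factor is (q ⊙ r) ⇒ ¬p = 1.000.
q ⇒ r = min(1, 1 − 0.746 + 0.517) = min(1, 0.771) = 0.771
p ⊙ (q ⇒ r) = max(0, 0.735 + 0.771 − 1) = max(0, 0.506) = 0.506
So the right-hand bound is p ⊙ (q ⇒ r) = 0.506.
The residuum of the Łukasiewicz t-norm gives the supremum: min(1, 1 − 1.000 + 0.506).
1 − 1.000 + 0.506 = 0.506, so t = min(1, 0.506) = 0.506.
Check: 1.000 ⊙ 0.506 = max(0, 0.506) = 0.506 ≤ 0.506.

0.506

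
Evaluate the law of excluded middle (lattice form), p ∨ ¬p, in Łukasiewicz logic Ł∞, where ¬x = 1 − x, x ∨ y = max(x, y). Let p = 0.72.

¬p = 1 − 0.72 = 0.28
p ∨ ¬p = max(0.72, 0.28) = 0.72
(The value 0.72 < 1 shows this instance is not satisfied; not a Ł∞-tautology — its value is max(a, 1−a).)

0.72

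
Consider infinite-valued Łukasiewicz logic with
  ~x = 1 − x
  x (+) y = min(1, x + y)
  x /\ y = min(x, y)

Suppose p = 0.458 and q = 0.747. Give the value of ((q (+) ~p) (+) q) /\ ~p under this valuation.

0.542

~p = 1 − 0.458 = 0.542
q (+) ~p = min(1, 0.747 + 0.542) = min(1, 1.289) = 1.000
(q (+) ~p) (+) q = min(1, 1.000 + 0.747) = min(1, 1.747) = 1.000
((q (+) ~p) (+) q) /\ ~p = min(1.000, 0.542) = 0.542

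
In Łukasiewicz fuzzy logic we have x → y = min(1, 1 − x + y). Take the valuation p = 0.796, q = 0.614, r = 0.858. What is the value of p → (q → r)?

1.000

q → r = min(1, 1 − 0.614 + 0.858) = min(1, 1.244) = 1.000
p → (q → r) = min(1, 1 − 0.796 + 1.000) = min(1, 1.204) = 1.000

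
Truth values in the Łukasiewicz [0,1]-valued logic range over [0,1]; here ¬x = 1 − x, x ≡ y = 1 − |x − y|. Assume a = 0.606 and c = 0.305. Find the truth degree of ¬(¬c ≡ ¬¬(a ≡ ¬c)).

0.216

¬c = 1 − 0.305 = 0.695
a ≡ ¬c = 1 − |0.606 − 0.695| = 1 − 0.089 = 0.911
¬(a ≡ ¬c) = 1 − 0.911 = 0.089
¬¬(a ≡ ¬c) = 1 − 0.089 = 0.911
¬c ≡ ¬¬(a ≡ ¬c) = 1 − |0.695 − 0.911| = 1 − 0.216 = 0.784
¬(¬c ≡ ¬¬(a ≡ ¬c)) = 1 − 0.784 = 0.216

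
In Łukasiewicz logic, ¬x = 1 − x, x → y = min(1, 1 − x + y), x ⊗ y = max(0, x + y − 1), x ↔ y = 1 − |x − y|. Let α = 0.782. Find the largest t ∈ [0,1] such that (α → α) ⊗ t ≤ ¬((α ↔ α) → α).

α → α = min(1, 1 − 0.782 + 0.782) = min(1, 1.000) = 1.000
So the left factor is α → α = 1.000.
α ↔ α = 1 − |0.782 − 0.782| = 1 − 0.000 = 1.000
(α ↔ α) → α = min(1, 1 − 1.000 + 0.782) = min(1, 0.782) = 0.782
¬((α ↔ α) → α) = 1 − 0.782 = 0.218
So the right-hand bound is ¬((α ↔ α) → α) = 0.218.
The residuum of the Łukasiewicz t-norm gives the supremum: min(1, 1 − 1.000 + 0.218).
1 − 1.000 + 0.218 = 0.218, so t = min(1, 0.218) = 0.218.
Check: 1.000 ⊗ 0.218 = max(0, 0.218) = 0.218 ≤ 0.218.

0.218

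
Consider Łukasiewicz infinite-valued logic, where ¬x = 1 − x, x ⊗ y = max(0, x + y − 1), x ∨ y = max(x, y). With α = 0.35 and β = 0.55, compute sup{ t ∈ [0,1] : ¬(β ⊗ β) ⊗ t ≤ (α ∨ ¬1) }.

β ⊗ β = max(0, 0.55 + 0.55 − 1) = max(0, 0.10) = 0.10
¬(β ⊗ β) = 1 − 0.10 = 0.90
So the left factor is ¬(β ⊗ β) = 0.90.
¬1 = 1 − 1.00 = 0.00
α ∨ ¬1 = max(0.35, 0.00) = 0.35
So the right-hand bound is α ∨ ¬1 = 0.35.
The residuum of the Łukasiewicz t-norm gives the supremum: min(1, 1 − 0.90 + 0.35).
1 − 0.90 + 0.35 = 0.45, so t = min(1, 0.45) = 0.45.
Check: 0.90 ⊗ 0.45 = max(0, 0.35) = 0.35 ≤ 0.35.

0.45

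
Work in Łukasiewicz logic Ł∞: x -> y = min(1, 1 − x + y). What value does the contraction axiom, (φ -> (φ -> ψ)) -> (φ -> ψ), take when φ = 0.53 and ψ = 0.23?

φ -> ψ = min(1, 1 − 0.53 + 0.23) = min(1, 0.70) = 0.70
φ -> (φ -> ψ) = min(1, 1 − 0.53 + 0.70) = min(1, 1.17) = 1.00
(φ -> (φ -> ψ)) -> (φ -> ψ) = min(1, 1 − 1.00 + 0.70) = min(1, 0.70) = 0.70
(The value 0.70 < 1 shows this instance is not satisfied; fails in Ł∞ (the t-norm is not idempotent).)

0.70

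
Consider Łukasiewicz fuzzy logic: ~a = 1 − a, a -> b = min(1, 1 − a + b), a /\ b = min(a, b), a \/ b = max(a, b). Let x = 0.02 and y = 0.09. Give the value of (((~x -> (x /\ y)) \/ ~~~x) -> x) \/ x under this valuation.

~x = 1 − 0.02 = 0.98
x /\ y = min(0.02, 0.09) = 0.02
~x -> (x /\ y) = min(1, 1 − 0.98 + 0.02) = min(1, 0.04) = 0.04
~~x = 1 − 0.98 = 0.02
~~~x = 1 − 0.02 = 0.98
(~x -> (x /\ y)) \/ ~~~x = max(0.04, 0.98) = 0.98
((~x -> (x /\ y)) \/ ~~~x) -> x = min(1, 1 − 0.98 + 0.02) = min(1, 0.04) = 0.04
(((~x -> (x /\ y)) \/ ~~~x) -> x) \/ x = max(0.04, 0.02) = 0.04

0.04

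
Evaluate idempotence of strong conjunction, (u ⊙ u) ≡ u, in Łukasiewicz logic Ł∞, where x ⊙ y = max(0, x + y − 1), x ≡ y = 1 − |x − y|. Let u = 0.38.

0.62

u ⊙ u = max(0, 0.38 + 0.38 − 1) = max(0, -0.24) = 0.00
(u ⊙ u) ≡ u = 1 − |0.00 − 0.38| = 1 − 0.38 = 0.62
(The value 0.62 < 1 shows this instance is not satisfied; fails in Ł∞ since a ⊗ a = max(0, 2a−1) ≠ a in general.)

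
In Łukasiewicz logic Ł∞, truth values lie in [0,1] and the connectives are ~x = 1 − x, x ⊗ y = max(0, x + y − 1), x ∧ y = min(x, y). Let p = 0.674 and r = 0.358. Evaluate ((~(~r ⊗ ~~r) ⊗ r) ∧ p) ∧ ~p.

~r = 1 − 0.358 = 0.642
~~r = 1 − 0.642 = 0.358
~r ⊗ ~~r = max(0, 0.642 + 0.358 − 1) = max(0, 0.000) = 0.000
~(~r ⊗ ~~r) = 1 − 0.000 = 1.000
~(~r ⊗ ~~r) ⊗ r = max(0, 1.000 + 0.358 − 1) = max(0, 0.358) = 0.358
(~(~r ⊗ ~~r) ⊗ r) ∧ p = min(0.358, 0.674) = 0.358
~p = 1 − 0.674 = 0.326
((~(~r ⊗ ~~r) ⊗ r) ∧ p) ∧ ~p = min(0.358, 0.326) = 0.326

0.326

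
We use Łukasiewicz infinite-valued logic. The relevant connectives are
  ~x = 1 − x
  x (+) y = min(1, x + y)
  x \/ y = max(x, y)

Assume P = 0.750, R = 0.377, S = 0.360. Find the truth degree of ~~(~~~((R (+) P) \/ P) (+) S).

0.360

R (+) P = min(1, 0.377 + 0.750) = min(1, 1.127) = 1.000
(R (+) P) \/ P = max(1.000, 0.750) = 1.000
~((R (+) P) \/ P) = 1 − 1.000 = 0.000
~~((R (+) P) \/ P) = 1 − 0.000 = 1.000
~~~((R (+) P) \/ P) = 1 − 1.000 = 0.000
~~~((R (+) P) \/ P) (+) S = min(1, 0.000 + 0.360) = min(1, 0.360) = 0.360
~(~~~((R (+) P) \/ P) (+) S) = 1 − 0.360 = 0.640
~~(~~~((R (+) P) \/ P) (+) S) = 1 − 0.640 = 0.360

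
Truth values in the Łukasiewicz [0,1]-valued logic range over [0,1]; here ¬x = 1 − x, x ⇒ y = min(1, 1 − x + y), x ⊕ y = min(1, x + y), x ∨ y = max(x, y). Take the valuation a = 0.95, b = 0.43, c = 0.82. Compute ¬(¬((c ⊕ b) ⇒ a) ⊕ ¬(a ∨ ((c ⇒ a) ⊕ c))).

0.95

c ⊕ b = min(1, 0.82 + 0.43) = min(1, 1.25) = 1.00
(c ⊕ b) ⇒ a = min(1, 1 − 1.00 + 0.95) = min(1, 0.95) = 0.95
¬((c ⊕ b) ⇒ a) = 1 − 0.95 = 0.05
c ⇒ a = min(1, 1 − 0.82 + 0.95) = min(1, 1.13) = 1.00
(c ⇒ a) ⊕ c = min(1, 1.00 + 0.82) = min(1, 1.82) = 1.00
a ∨ ((c ⇒ a) ⊕ c) = max(0.95, 1.00) = 1.00
¬(a ∨ ((c ⇒ a) ⊕ c)) = 1 − 1.00 = 0.00
¬((c ⊕ b) ⇒ a) ⊕ ¬(a ∨ ((c ⇒ a) ⊕ c)) = min(1, 0.05 + 0.00) = min(1, 0.05) = 0.05
¬(¬((c ⊕ b) ⇒ a) ⊕ ¬(a ∨ ((c ⇒ a) ⊕ c))) = 1 − 0.05 = 0.95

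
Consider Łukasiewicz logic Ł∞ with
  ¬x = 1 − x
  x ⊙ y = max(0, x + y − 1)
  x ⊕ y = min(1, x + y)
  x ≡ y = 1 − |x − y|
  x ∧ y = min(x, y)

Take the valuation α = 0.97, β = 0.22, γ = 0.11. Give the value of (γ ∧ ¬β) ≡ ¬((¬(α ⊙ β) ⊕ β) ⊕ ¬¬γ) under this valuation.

0.89

¬β = 1 − 0.22 = 0.78
γ ∧ ¬β = min(0.11, 0.78) = 0.11
α ⊙ β = max(0, 0.97 + 0.22 − 1) = max(0, 0.19) = 0.19
¬(α ⊙ β) = 1 − 0.19 = 0.81
¬(α ⊙ β) ⊕ β = min(1, 0.81 + 0.22) = min(1, 1.03) = 1.00
¬γ = 1 − 0.11 = 0.89
¬¬γ = 1 − 0.89 = 0.11
(¬(α ⊙ β) ⊕ β) ⊕ ¬¬γ = min(1, 1.00 + 0.11) = min(1, 1.11) = 1.00
¬((¬(α ⊙ β) ⊕ β) ⊕ ¬¬γ) = 1 − 1.00 = 0.00
(γ ∧ ¬β) ≡ ¬((¬(α ⊙ β) ⊕ β) ⊕ ¬¬γ) = 1 − |0.11 − 0.00| = 1 − 0.11 = 0.89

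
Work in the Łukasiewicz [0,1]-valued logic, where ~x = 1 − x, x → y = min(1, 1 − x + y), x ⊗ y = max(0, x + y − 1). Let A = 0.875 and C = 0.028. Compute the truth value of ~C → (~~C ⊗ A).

0.028

~C = 1 − 0.028 = 0.972
~~C = 1 − 0.972 = 0.028
~~C ⊗ A = max(0, 0.028 + 0.875 − 1) = max(0, -0.097) = 0.000
~C → (~~C ⊗ A) = min(1, 1 − 0.972 + 0.000) = min(1, 0.028) = 0.028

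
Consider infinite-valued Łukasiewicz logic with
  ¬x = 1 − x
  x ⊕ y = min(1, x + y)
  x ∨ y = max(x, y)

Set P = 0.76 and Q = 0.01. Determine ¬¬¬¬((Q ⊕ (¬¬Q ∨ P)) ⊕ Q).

¬Q = 1 − 0.01 = 0.99
¬¬Q = 1 − 0.99 = 0.01
¬¬Q ∨ P = max(0.01, 0.76) = 0.76
Q ⊕ (¬¬Q ∨ P) = min(1, 0.01 + 0.76) = min(1, 0.77) = 0.77
(Q ⊕ (¬¬Q ∨ P)) ⊕ Q = min(1, 0.77 + 0.01) = min(1, 0.78) = 0.78
¬((Q ⊕ (¬¬Q ∨ P)) ⊕ Q) = 1 − 0.78 = 0.22
¬¬((Q ⊕ (¬¬Q ∨ P)) ⊕ Q) = 1 − 0.22 = 0.78
¬¬¬((Q ⊕ (¬¬Q ∨ P)) ⊕ Q) = 1 − 0.78 = 0.22
¬¬¬¬((Q ⊕ (¬¬Q ∨ P)) ⊕ Q) = 1 − 0.22 = 0.78

0.78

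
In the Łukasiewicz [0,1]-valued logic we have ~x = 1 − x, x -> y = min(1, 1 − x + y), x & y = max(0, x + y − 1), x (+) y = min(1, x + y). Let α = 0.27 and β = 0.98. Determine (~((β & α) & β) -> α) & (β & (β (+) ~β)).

0.48

β & α = max(0, 0.98 + 0.27 − 1) = max(0, 0.25) = 0.25
(β & α) & β = max(0, 0.25 + 0.98 − 1) = max(0, 0.23) = 0.23
~((β & α) & β) = 1 − 0.23 = 0.77
~((β & α) & β) -> α = min(1, 1 − 0.77 + 0.27) = min(1, 0.50) = 0.50
~β = 1 − 0.98 = 0.02
β (+) ~β = min(1, 0.98 + 0.02) = min(1, 1.00) = 1.00
β & (β (+) ~β) = max(0, 0.98 + 1.00 − 1) = max(0, 0.98) = 0.98
(~((β & α) & β) -> α) & (β & (β (+) ~β)) = max(0, 0.50 + 0.98 − 1) = max(0, 0.48) = 0.48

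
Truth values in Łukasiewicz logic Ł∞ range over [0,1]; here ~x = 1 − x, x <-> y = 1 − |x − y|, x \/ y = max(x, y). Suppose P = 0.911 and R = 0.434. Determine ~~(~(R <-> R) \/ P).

R <-> R = 1 − |0.434 − 0.434| = 1 − 0.000 = 1.000
~(R <-> R) = 1 − 1.000 = 0.000
~(R <-> R) \/ P = max(0.000, 0.911) = 0.911
~(~(R <-> R) \/ P) = 1 − 0.911 = 0.089
~~(~(R <-> R) \/ P) = 1 − 0.089 = 0.911

0.911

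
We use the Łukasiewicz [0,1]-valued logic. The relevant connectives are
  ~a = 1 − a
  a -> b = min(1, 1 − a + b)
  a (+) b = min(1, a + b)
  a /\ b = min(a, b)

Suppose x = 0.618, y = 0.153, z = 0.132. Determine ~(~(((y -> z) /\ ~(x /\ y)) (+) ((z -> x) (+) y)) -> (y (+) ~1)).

y -> z = min(1, 1 − 0.153 + 0.132) = min(1, 0.979) = 0.979
x /\ y = min(0.618, 0.153) = 0.153
~(x /\ y) = 1 − 0.153 = 0.847
(y -> z) /\ ~(x /\ y) = min(0.979, 0.847) = 0.847
z -> x = min(1, 1 − 0.132 + 0.618) = min(1, 1.486) = 1.000
(z -> x) (+) y = min(1, 1.000 + 0.153) = min(1, 1.153) = 1.000
((y -> z) /\ ~(x /\ y)) (+) ((z -> x) (+) y) = min(1, 0.847 + 1.000) = min(1, 1.847) = 1.000
~(((y -> z) /\ ~(x /\ y)) (+) ((z -> x) (+) y)) = 1 − 1.000 = 0.000
~1 = 1 − 1.000 = 0.000
y (+) ~1 = min(1, 0.153 + 0.000) = min(1, 0.153) = 0.153
~(((y -> z) /\ ~(x /\ y)) (+) ((z -> x) (+) y)) -> (y (+) ~1) = min(1, 1 − 0.000 + 0.153) = min(1, 1.153) = 1.000
~(~(((y -> z) /\ ~(x /\ y)) (+) ((z -> x) (+) y)) -> (y (+) ~1)) = 1 − 1.000 = 0.000

0.000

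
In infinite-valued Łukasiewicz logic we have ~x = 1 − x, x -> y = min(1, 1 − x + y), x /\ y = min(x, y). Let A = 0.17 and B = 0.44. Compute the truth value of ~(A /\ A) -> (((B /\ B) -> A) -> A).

A /\ A = min(0.17, 0.17) = 0.17
~(A /\ A) = 1 − 0.17 = 0.83
B /\ B = min(0.44, 0.44) = 0.44
(B /\ B) -> A = min(1, 1 − 0.44 + 0.17) = min(1, 0.73) = 0.73
((B /\ B) -> A) -> A = min(1, 1 − 0.73 + 0.17) = min(1, 0.44) = 0.44
~(A /\ A) -> (((B /\ B) -> A) -> A) = min(1, 1 − 0.83 + 0.44) = min(1, 0.61) = 0.61

0.61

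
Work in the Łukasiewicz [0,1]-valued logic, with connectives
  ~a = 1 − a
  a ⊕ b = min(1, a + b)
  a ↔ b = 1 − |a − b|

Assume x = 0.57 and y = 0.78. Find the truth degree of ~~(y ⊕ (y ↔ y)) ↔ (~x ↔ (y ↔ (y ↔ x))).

y ↔ y = 1 − |0.78 − 0.78| = 1 − 0.00 = 1.00
y ⊕ (y ↔ y) = min(1, 0.78 + 1.00) = min(1, 1.78) = 1.00
~(y ⊕ (y ↔ y)) = 1 − 1.00 = 0.00
~~(y ⊕ (y ↔ y)) = 1 − 0.00 = 1.00
~x = 1 − 0.57 = 0.43
y ↔ x = 1 − |0.78 − 0.57| = 1 − 0.21 = 0.79
y ↔ (y ↔ x) = 1 − |0.78 − 0.79| = 1 − 0.01 = 0.99
~x ↔ (y ↔ (y ↔ x)) = 1 − |0.43 − 0.99| = 1 − 0.56 = 0.44
~~(y ⊕ (y ↔ y)) ↔ (~x ↔ (y ↔ (y ↔ x))) = 1 − |1.00 − 0.44| = 1 − 0.56 = 0.44

0.44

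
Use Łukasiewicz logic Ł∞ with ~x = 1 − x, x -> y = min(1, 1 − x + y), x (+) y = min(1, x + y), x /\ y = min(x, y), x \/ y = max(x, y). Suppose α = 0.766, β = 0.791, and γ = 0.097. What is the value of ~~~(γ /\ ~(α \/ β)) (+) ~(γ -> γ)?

0.903

α \/ β = max(0.766, 0.791) = 0.791
~(α \/ β) = 1 − 0.791 = 0.209
γ /\ ~(α \/ β) = min(0.097, 0.209) = 0.097
~(γ /\ ~(α \/ β)) = 1 − 0.097 = 0.903
~~(γ /\ ~(α \/ β)) = 1 − 0.903 = 0.097
~~~(γ /\ ~(α \/ β)) = 1 − 0.097 = 0.903
γ -> γ = min(1, 1 − 0.097 + 0.097) = min(1, 1.000) = 1.000
~(γ -> γ) = 1 − 1.000 = 0.000
~~~(γ /\ ~(α \/ β)) (+) ~(γ -> γ) = min(1, 0.903 + 0.000) = min(1, 0.903) = 0.903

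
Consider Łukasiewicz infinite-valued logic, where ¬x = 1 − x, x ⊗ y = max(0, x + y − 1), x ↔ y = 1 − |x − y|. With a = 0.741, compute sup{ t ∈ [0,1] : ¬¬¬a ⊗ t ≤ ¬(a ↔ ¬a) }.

¬a = 1 − 0.741 = 0.259
¬¬a = 1 − 0.259 = 0.741
¬¬¬a = 1 − 0.741 = 0.259
So the left factor is ¬¬¬a = 0.259.
a ↔ ¬a = 1 − |0.741 − 0.259| = 1 − 0.482 = 0.518
¬(a ↔ ¬a) = 1 − 0.518 = 0.482
So the right-hand bound is ¬(a ↔ ¬a) = 0.482.
The residuum of the Łukasiewicz t-norm gives the supremum: min(1, 1 − 0.259 + 0.482).
1 − 0.259 + 0.482 = 1.223, so t = min(1, 1.223) = 1.000.
Check: 0.259 ⊗ 1.000 = max(0, 0.259) = 0.259 ≤ 0.482.

1.000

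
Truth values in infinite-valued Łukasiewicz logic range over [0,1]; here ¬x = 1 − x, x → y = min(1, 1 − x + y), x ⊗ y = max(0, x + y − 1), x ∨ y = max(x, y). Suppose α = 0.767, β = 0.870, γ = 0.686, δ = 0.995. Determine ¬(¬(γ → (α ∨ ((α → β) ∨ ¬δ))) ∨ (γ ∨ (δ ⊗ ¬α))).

α → β = min(1, 1 − 0.767 + 0.870) = min(1, 1.103) = 1.000
¬δ = 1 − 0.995 = 0.005
(α → β) ∨ ¬δ = max(1.000, 0.005) = 1.000
α ∨ ((α → β) ∨ ¬δ) = max(0.767, 1.000) = 1.000
γ → (α ∨ ((α → β) ∨ ¬δ)) = min(1, 1 − 0.686 + 1.000) = min(1, 1.314) = 1.000
¬(γ → (α ∨ ((α → β) ∨ ¬δ))) = 1 − 1.000 = 0.000
¬α = 1 − 0.767 = 0.233
δ ⊗ ¬α = max(0, 0.995 + 0.233 − 1) = max(0, 0.228) = 0.228
γ ∨ (δ ⊗ ¬α) = max(0.686, 0.228) = 0.686
¬(γ → (α ∨ ((α → β) ∨ ¬δ))) ∨ (γ ∨ (δ ⊗ ¬α)) = max(0.000, 0.686) = 0.686
¬(¬(γ → (α ∨ ((α → β) ∨ ¬δ))) ∨ (γ ∨ (δ ⊗ ¬α))) = 1 − 0.686 = 0.314

0.314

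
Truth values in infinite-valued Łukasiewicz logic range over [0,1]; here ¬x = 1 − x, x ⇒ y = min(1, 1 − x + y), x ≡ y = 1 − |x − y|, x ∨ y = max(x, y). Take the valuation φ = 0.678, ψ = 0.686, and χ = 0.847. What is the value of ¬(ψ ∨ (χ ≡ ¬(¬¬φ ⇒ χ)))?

¬φ = 1 − 0.678 = 0.322
¬¬φ = 1 − 0.322 = 0.678
¬¬φ ⇒ χ = min(1, 1 − 0.678 + 0.847) = min(1, 1.169) = 1.000
¬(¬¬φ ⇒ χ) = 1 − 1.000 = 0.000
χ ≡ ¬(¬¬φ ⇒ χ) = 1 − |0.847 − 0.000| = 1 − 0.847 = 0.153
ψ ∨ (χ ≡ ¬(¬¬φ ⇒ χ)) = max(0.686, 0.153) = 0.686
¬(ψ ∨ (χ ≡ ¬(¬¬φ ⇒ χ))) = 1 − 0.686 = 0.314

0.314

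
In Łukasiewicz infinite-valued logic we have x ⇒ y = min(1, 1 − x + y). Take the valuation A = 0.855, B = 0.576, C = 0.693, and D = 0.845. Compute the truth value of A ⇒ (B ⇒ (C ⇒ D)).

1.000

C ⇒ D = min(1, 1 − 0.693 + 0.845) = min(1, 1.152) = 1.000
B ⇒ (C ⇒ D) = min(1, 1 − 0.576 + 1.000) = min(1, 1.424) = 1.000
A ⇒ (B ⇒ (C ⇒ D)) = min(1, 1 − 0.855 + 1.000) = min(1, 1.145) = 1.000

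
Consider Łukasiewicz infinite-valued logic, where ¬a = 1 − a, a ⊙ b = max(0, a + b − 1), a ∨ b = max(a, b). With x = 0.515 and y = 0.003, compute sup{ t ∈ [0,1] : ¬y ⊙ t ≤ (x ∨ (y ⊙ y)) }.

¬y = 1 − 0.003 = 0.997
So the left factor is ¬y = 0.997.
y ⊙ y = max(0, 0.003 + 0.003 − 1) = max(0, -0.994) = 0.000
x ∨ (y ⊙ y) = max(0.515, 0.000) = 0.515
So the right-hand bound is x ∨ (y ⊙ y) = 0.515.
The residuum of the Łukasiewicz t-norm gives the supremum: min(1, 1 − 0.997 + 0.515).
1 − 0.997 + 0.515 = 0.518, so t = min(1, 0.518) = 0.518.
Check: 0.997 ⊙ 0.518 = max(0, 0.515) = 0.515 ≤ 0.515.

0.518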